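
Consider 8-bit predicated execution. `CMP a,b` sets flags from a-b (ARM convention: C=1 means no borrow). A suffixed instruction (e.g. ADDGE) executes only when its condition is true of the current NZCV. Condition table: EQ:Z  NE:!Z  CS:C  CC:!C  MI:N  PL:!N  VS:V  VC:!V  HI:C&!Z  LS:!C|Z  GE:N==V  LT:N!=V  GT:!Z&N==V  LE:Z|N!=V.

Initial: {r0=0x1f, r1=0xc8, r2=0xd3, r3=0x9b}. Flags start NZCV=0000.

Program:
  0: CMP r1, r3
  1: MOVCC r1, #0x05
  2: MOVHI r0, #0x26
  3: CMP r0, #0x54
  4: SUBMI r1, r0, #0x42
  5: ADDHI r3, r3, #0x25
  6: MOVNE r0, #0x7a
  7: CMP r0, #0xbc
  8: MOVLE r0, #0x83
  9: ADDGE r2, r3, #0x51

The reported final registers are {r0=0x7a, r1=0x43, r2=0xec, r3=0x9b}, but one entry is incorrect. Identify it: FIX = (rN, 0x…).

FIX = (r1, 0xe4)

[0] flags=0010 → (cmp)
[1] flags=0010 CC?F → skip
[2] flags=0010 HI?T → r0=0x26
[3] flags=1000 → (cmp)
[4] flags=1000 MI?T → r1=0xe4
[5] flags=1000 HI?F → skip
[6] flags=1000 NE?T → r0=0x7a
[7] flags=1001 → (cmp)
[8] flags=1001 LE?F → skip
[9] flags=1001 GE?T → r2=0xec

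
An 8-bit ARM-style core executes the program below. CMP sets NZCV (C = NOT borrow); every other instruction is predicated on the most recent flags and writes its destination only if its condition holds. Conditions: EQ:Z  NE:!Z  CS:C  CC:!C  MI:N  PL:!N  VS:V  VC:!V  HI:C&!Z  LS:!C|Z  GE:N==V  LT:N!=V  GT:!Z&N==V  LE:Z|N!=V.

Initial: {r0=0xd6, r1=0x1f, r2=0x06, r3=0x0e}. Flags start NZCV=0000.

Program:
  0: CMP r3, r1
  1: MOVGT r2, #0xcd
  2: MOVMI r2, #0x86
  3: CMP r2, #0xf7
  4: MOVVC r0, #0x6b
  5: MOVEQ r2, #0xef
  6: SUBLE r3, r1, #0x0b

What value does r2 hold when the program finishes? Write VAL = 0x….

[0] flags=1000 → (cmp)
[1] flags=1000 GT?F → skip
[2] flags=1000 MI?T → r2=0x86
[3] flags=1000 → (cmp)
[4] flags=1000 VC?T → r0=0x6b
[5] flags=1000 EQ?F → skip
[6] flags=1000 LE?T → r3=0x14

VAL = 0x86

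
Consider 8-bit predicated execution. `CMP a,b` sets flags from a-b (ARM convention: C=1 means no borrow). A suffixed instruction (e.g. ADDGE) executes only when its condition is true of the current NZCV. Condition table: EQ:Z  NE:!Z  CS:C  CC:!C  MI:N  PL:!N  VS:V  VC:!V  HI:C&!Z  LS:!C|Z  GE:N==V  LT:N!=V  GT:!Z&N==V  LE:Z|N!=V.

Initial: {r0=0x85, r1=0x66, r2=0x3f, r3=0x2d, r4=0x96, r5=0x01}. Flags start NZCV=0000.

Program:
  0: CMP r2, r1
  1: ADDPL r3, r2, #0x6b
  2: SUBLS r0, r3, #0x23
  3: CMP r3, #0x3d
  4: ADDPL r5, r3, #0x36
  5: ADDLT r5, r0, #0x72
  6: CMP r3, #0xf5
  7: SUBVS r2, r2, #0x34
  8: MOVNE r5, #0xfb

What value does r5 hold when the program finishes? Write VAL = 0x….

VAL = 0xfb

0: ✓ CMP  NZCV=1000
1: · ADDPL
2: ✓ SUBLS  r0←0x0a
3: ✓ CMP  NZCV=1000
4: · ADDPL
5: ✓ ADDLT  r5←0x7c
6: ✓ CMP  NZCV=0000
7: · SUBVS
8: ✓ MOVNE  r5←0xfb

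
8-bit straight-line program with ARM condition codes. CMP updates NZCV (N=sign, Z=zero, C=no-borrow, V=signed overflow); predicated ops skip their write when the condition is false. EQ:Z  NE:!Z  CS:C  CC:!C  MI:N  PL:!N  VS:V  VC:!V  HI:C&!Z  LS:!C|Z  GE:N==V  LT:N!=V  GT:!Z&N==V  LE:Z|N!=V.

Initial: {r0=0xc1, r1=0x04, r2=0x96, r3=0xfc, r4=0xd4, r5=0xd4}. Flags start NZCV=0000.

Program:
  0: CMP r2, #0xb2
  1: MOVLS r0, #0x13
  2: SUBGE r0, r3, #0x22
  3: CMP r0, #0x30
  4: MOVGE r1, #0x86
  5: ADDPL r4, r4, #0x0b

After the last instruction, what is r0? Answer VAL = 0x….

0: ✓ CMP  NZCV=1000
1: ✓ MOVLS  r0←0x13
2: · SUBGE
3: ✓ CMP  NZCV=1000
4: · MOVGE
5: · ADDPL

VAL = 0x13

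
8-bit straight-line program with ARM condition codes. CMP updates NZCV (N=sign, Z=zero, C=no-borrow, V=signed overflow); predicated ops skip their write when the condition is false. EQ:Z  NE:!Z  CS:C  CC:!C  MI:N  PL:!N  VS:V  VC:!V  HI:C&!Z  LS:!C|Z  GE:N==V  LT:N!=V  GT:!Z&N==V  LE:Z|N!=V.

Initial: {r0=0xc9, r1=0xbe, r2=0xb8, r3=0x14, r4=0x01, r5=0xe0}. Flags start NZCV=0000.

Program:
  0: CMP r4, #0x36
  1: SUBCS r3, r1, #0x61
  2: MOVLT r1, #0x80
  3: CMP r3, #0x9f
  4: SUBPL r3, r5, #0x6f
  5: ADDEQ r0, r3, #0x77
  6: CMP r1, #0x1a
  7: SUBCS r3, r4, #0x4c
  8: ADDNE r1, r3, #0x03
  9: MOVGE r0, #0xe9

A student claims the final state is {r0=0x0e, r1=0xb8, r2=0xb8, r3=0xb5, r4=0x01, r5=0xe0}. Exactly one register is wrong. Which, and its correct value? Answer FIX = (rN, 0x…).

FIX = (r0, 0xc9)

[0] flags=1000 → (cmp)
[1] flags=1000 CS?F → skip
[2] flags=1000 LT?T → r1=0x80
[3] flags=0000 → (cmp)
[4] flags=0000 PL?T → r3=0x71
[5] flags=0000 EQ?F → skip
[6] flags=0011 → (cmp)
[7] flags=0011 CS?T → r3=0xb5
[8] flags=0011 NE?T → r1=0xb8
[9] flags=0011 GE?F → skip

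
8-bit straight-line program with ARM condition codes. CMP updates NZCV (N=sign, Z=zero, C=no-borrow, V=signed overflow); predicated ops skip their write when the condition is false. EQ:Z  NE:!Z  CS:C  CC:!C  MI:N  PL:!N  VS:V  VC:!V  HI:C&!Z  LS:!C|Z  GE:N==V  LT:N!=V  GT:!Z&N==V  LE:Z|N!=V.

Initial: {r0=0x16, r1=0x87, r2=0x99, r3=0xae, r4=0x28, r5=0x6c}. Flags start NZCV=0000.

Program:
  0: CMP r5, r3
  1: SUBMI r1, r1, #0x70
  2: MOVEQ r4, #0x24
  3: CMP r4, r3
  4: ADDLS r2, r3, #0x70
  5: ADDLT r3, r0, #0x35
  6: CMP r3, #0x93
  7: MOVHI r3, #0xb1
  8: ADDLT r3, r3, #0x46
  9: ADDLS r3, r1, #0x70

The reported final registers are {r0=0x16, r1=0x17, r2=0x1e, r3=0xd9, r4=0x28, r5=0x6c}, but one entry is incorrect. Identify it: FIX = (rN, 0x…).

[0] flags=1001 → (cmp)
[1] flags=1001 MI?T → r1=0x17
[2] flags=1001 EQ?F → skip
[3] flags=0000 → (cmp)
[4] flags=0000 LS?T → r2=0x1e
[5] flags=0000 LT?F → skip
[6] flags=0010 → (cmp)
[7] flags=0010 HI?T → r3=0xb1
[8] flags=0010 LT?F → skip
[9] flags=0010 LS?F → skip

FIX = (r3, 0xb1)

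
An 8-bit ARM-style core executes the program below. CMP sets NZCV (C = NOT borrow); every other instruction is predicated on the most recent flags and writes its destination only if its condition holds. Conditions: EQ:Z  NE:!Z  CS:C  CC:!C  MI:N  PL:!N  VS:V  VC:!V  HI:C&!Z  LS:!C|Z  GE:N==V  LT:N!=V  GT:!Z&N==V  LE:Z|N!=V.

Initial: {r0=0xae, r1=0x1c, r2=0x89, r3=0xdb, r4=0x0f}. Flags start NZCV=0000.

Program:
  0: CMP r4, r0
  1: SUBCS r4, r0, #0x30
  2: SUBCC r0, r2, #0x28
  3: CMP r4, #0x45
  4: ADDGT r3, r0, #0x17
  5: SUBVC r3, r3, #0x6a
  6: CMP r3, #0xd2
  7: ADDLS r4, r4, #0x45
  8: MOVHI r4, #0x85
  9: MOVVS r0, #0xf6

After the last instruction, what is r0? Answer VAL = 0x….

[0] flags=0000 → (cmp)
[1] flags=0000 CS?F → skip
[2] flags=0000 CC?T → r0=0x61
[3] flags=1000 → (cmp)
[4] flags=1000 GT?F → skip
[5] flags=1000 VC?T → r3=0x71
[6] flags=1001 → (cmp)
[7] flags=1001 LS?T → r4=0x54
[8] flags=1001 HI?F → skip
[9] flags=1001 VS?T → r0=0xf6

VAL = 0xf6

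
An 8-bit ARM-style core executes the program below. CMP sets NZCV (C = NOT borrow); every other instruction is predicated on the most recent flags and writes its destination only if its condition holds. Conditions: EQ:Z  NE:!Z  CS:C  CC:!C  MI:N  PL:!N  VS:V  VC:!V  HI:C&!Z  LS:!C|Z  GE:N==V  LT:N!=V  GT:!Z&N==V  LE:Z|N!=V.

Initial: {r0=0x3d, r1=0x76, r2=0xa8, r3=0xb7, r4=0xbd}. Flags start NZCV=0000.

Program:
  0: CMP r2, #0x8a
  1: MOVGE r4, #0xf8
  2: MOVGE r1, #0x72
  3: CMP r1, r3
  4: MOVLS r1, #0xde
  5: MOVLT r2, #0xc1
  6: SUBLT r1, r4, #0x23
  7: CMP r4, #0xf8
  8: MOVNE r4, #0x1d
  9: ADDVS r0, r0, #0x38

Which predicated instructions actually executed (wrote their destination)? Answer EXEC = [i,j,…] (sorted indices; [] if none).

EXEC = [1,2,4]

0: ✓ CMP  NZCV=0010
1: ✓ MOVGE  r4←0xf8
2: ✓ MOVGE  r1←0x72
3: ✓ CMP  NZCV=1001
4: ✓ MOVLS  r1←0xde
5: · MOVLT
6: · SUBLT
7: ✓ CMP  NZCV=0110
8: · MOVNE
9: · ADDVS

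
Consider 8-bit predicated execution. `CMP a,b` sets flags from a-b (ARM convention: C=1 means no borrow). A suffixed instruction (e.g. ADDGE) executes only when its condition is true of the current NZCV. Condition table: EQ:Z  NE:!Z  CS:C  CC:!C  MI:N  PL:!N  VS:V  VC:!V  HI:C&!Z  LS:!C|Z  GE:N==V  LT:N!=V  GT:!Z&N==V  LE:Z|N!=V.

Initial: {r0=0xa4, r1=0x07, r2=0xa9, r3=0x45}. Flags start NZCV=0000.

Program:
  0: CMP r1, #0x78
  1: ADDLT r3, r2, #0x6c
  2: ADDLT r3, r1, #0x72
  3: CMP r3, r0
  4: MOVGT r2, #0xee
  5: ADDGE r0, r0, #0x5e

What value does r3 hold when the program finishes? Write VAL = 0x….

VAL = 0x79

[0] flags=1000 → (cmp)
[1] flags=1000 LT?T → r3=0x15
[2] flags=1000 LT?T → r3=0x79
[3] flags=1001 → (cmp)
[4] flags=1001 GT?T → r2=0xee
[5] flags=1001 GE?T → r0=0x02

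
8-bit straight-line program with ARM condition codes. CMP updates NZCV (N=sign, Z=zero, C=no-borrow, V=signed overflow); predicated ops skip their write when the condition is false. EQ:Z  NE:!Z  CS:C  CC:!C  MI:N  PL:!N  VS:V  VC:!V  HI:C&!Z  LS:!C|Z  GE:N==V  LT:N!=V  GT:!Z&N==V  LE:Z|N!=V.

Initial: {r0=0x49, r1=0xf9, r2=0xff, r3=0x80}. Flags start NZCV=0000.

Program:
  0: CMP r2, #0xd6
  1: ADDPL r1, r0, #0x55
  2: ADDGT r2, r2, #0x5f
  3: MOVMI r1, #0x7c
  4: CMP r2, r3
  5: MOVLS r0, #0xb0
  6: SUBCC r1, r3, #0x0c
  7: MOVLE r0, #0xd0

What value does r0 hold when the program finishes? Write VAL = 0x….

[0] flags=0010 → (cmp)
[1] flags=0010 PL?T → r1=0x9e
[2] flags=0010 GT?T → r2=0x5e
[3] flags=0010 MI?F → skip
[4] flags=1001 → (cmp)
[5] flags=1001 LS?T → r0=0xb0
[6] flags=1001 CC?T → r1=0x74
[7] flags=1001 LE?F → skip

VAL = 0xb0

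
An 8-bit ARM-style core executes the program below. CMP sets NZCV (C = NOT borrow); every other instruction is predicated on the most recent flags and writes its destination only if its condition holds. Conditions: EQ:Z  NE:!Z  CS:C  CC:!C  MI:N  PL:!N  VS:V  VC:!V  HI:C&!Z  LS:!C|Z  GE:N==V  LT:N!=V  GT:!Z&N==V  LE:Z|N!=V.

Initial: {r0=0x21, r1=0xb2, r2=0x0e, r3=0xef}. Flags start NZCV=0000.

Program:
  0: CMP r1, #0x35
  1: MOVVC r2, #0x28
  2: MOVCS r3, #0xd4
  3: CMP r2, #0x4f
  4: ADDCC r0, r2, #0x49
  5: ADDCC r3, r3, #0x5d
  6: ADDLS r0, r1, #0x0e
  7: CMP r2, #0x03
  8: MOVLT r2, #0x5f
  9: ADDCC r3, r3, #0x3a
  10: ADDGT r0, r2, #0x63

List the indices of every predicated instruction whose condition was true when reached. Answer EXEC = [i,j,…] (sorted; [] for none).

EXEC = [2,4,5,6,10]

0: ✓ CMP  NZCV=0011
1: · MOVVC
2: ✓ MOVCS  r3←0xd4
3: ✓ CMP  NZCV=1000
4: ✓ ADDCC  r0←0x57
5: ✓ ADDCC  r3←0x31
6: ✓ ADDLS  r0←0xc0
7: ✓ CMP  NZCV=0010
8: · MOVLT
9: · ADDCC
10: ✓ ADDGT  r0←0x71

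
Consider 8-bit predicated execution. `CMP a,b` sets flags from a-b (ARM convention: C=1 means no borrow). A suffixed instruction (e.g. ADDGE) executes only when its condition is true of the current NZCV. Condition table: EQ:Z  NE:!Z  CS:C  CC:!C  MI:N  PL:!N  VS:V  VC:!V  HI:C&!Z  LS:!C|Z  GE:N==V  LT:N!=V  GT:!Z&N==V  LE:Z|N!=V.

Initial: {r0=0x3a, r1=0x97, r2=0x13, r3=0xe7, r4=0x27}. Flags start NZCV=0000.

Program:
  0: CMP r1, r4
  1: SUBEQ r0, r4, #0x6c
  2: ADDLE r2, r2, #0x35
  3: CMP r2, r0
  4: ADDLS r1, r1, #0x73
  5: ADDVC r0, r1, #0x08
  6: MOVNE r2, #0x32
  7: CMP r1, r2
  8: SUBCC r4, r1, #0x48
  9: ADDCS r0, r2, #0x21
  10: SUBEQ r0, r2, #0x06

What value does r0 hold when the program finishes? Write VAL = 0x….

0: ✓ CMP  NZCV=0011
1: · SUBEQ
2: ✓ ADDLE  r2←0x48
3: ✓ CMP  NZCV=0010
4: · ADDLS
5: ✓ ADDVC  r0←0x9f
6: ✓ MOVNE  r2←0x32
7: ✓ CMP  NZCV=0011
8: · SUBCC
9: ✓ ADDCS  r0←0x53
10: · SUBEQ

VAL = 0x53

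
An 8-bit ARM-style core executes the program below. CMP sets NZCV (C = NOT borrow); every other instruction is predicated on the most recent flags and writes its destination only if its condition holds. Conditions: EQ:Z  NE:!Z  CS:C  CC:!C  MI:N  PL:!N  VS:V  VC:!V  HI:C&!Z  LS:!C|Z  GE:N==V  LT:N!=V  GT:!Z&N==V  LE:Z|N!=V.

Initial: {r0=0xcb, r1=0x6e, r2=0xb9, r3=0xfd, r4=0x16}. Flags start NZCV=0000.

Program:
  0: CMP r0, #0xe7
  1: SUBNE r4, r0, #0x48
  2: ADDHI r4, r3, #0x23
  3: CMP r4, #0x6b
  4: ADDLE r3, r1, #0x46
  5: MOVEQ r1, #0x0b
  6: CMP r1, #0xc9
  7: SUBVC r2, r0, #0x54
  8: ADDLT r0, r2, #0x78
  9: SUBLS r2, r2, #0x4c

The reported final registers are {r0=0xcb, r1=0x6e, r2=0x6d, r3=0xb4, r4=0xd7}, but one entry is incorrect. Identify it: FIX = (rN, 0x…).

FIX = (r4, 0x83)

[0] flags=1000 → (cmp)
[1] flags=1000 NE?T → r4=0x83
[2] flags=1000 HI?F → skip
[3] flags=0011 → (cmp)
[4] flags=0011 LE?T → r3=0xb4
[5] flags=0011 EQ?F → skip
[6] flags=1001 → (cmp)
[7] flags=1001 VC?F → skip
[8] flags=1001 LT?F → skip
[9] flags=1001 LS?T → r2=0x6d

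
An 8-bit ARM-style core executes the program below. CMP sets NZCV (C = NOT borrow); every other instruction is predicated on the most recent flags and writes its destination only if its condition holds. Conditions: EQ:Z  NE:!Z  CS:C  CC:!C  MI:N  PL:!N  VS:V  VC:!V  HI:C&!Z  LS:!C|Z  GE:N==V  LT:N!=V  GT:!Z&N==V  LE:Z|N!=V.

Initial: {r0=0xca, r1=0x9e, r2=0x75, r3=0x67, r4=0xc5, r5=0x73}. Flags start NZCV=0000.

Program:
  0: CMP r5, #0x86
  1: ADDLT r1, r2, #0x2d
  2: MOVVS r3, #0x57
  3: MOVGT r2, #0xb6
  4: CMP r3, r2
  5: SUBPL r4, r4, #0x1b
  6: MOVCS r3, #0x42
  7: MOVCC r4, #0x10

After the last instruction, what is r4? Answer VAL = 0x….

VAL = 0x10

[0] flags=1001 → (cmp)
[1] flags=1001 LT?F → skip
[2] flags=1001 VS?T → r3=0x57
[3] flags=1001 GT?T → r2=0xb6
[4] flags=1001 → (cmp)
[5] flags=1001 PL?F → skip
[6] flags=1001 CS?F → skip
[7] flags=1001 CC?T → r4=0x10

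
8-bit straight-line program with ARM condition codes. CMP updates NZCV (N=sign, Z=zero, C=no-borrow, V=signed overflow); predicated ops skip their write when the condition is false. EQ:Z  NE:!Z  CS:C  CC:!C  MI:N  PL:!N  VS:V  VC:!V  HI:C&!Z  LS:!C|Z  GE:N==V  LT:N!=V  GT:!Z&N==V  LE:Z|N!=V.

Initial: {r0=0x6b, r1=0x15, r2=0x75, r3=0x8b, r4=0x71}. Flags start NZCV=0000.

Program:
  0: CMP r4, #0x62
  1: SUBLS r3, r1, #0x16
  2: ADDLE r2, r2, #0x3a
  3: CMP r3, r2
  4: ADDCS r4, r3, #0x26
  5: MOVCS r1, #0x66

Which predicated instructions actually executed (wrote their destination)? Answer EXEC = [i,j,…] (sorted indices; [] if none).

EXEC = [4,5]

0: ✓ CMP  NZCV=0010
1: · SUBLS
2: · ADDLE
3: ✓ CMP  NZCV=0011
4: ✓ ADDCS  r4←0xb1
5: ✓ MOVCS  r1←0x66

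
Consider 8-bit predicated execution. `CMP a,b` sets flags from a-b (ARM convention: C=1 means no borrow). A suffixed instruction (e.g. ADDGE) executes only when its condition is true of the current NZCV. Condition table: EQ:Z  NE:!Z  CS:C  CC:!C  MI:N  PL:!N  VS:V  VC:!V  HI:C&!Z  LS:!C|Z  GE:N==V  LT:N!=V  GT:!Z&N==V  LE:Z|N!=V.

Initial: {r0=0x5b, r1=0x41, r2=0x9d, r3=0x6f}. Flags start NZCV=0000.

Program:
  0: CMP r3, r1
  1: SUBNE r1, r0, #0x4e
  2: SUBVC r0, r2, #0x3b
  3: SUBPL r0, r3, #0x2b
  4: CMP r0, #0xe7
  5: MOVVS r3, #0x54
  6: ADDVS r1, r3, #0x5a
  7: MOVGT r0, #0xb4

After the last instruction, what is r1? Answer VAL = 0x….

VAL = 0x0d

[0] flags=0010 → (cmp)
[1] flags=0010 NE?T → r1=0x0d
[2] flags=0010 VC?T → r0=0x62
[3] flags=0010 PL?T → r0=0x44
[4] flags=0000 → (cmp)
[5] flags=0000 VS?F → skip
[6] flags=0000 VS?F → skip
[7] flags=0000 GT?T → r0=0xb4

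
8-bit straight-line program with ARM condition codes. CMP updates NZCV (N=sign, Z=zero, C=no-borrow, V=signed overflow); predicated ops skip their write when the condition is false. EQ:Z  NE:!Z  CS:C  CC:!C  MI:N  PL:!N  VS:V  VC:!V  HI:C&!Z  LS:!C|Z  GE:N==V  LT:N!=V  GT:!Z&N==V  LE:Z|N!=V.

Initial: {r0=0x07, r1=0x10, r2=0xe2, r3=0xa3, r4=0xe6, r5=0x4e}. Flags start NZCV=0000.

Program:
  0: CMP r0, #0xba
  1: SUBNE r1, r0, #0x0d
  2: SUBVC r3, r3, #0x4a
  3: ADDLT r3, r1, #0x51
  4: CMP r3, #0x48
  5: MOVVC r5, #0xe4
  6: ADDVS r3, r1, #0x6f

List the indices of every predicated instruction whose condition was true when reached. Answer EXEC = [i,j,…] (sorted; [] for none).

[0] flags=0000 → (cmp)
[1] flags=0000 NE?T → r1=0xfa
[2] flags=0000 VC?T → r3=0x59
[3] flags=0000 LT?F → skip
[4] flags=0010 → (cmp)
[5] flags=0010 VC?T → r5=0xe4
[6] flags=0010 VS?F → skip

EXEC = [1,2,5]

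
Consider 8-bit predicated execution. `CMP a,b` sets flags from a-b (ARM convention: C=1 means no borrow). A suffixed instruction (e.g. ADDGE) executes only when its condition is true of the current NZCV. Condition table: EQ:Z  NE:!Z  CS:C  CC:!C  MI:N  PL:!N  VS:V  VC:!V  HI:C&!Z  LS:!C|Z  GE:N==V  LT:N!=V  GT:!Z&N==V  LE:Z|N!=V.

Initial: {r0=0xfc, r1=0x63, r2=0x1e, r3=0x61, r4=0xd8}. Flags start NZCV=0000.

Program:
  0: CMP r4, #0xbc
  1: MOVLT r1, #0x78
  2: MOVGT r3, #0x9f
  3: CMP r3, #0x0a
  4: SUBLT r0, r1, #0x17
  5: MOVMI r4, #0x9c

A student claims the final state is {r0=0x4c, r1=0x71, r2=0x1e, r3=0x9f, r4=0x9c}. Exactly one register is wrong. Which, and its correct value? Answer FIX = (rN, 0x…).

[0] flags=0010 → (cmp)
[1] flags=0010 LT?F → skip
[2] flags=0010 GT?T → r3=0x9f
[3] flags=1010 → (cmp)
[4] flags=1010 LT?T → r0=0x4c
[5] flags=1010 MI?T → r4=0x9c

FIX = (r1, 0x63)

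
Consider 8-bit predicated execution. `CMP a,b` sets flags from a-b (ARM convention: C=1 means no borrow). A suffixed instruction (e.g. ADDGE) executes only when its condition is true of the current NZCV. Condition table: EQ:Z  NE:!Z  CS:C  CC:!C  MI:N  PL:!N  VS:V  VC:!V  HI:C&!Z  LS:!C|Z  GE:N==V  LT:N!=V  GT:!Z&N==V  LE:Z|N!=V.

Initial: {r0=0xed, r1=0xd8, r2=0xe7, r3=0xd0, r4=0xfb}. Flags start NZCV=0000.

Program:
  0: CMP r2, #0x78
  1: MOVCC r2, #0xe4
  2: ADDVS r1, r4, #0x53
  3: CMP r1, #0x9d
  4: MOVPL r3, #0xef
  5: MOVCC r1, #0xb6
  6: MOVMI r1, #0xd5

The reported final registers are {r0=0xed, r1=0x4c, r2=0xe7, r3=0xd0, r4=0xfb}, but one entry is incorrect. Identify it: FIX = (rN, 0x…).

FIX = (r1, 0xd5)

[0] flags=0011 → (cmp)
[1] flags=0011 CC?F → skip
[2] flags=0011 VS?T → r1=0x4e
[3] flags=1001 → (cmp)
[4] flags=1001 PL?F → skip
[5] flags=1001 CC?T → r1=0xb6
[6] flags=1001 MI?T → r1=0xd5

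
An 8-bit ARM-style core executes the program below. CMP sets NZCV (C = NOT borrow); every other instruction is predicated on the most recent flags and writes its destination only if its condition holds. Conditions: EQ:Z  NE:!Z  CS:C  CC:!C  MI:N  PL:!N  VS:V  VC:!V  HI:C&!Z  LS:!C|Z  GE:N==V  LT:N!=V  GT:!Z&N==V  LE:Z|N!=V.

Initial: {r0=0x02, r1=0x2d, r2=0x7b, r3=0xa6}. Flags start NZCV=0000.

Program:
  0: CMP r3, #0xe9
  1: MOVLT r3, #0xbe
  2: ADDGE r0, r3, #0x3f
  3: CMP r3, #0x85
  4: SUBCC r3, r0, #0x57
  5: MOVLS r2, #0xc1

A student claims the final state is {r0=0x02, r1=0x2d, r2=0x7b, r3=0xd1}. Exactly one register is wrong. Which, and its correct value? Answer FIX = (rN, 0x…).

0: ✓ CMP  NZCV=1000
1: ✓ MOVLT  r3←0xbe
2: · ADDGE
3: ✓ CMP  NZCV=0010
4: · SUBCC
5: · MOVLS

FIX = (r3, 0xbe)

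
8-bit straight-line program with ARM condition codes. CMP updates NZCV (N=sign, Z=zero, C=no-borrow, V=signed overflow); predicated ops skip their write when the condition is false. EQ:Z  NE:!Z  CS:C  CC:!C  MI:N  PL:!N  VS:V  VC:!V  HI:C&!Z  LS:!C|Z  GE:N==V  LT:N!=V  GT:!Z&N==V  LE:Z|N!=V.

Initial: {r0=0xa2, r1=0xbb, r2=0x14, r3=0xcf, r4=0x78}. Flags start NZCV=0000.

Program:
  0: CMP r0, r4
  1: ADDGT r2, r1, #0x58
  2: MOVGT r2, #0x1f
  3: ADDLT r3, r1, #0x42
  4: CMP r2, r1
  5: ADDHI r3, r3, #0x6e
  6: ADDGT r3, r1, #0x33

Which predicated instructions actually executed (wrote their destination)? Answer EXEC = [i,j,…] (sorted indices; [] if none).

0: ✓ CMP  NZCV=0011
1: · ADDGT
2: · MOVGT
3: ✓ ADDLT  r3←0xfd
4: ✓ CMP  NZCV=0000
5: · ADDHI
6: ✓ ADDGT  r3←0xee

EXEC = [3,6]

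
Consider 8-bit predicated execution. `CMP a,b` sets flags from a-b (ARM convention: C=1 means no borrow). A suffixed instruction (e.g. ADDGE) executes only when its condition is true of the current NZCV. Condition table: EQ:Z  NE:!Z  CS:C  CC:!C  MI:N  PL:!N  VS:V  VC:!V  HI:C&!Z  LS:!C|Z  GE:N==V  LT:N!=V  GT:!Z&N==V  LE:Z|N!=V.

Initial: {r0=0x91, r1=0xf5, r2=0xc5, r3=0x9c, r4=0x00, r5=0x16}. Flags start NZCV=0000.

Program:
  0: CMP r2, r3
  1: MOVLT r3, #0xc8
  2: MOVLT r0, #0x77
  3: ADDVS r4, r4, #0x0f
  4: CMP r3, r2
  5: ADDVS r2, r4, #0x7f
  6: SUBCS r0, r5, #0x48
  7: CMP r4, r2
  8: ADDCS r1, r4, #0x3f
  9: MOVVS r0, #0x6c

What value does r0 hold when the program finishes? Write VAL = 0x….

VAL = 0x91

0: ✓ CMP  NZCV=0010
1: · MOVLT
2: · MOVLT
3: · ADDVS
4: ✓ CMP  NZCV=1000
5: · ADDVS
6: · SUBCS
7: ✓ CMP  NZCV=0000
8: · ADDCS
9: · MOVVS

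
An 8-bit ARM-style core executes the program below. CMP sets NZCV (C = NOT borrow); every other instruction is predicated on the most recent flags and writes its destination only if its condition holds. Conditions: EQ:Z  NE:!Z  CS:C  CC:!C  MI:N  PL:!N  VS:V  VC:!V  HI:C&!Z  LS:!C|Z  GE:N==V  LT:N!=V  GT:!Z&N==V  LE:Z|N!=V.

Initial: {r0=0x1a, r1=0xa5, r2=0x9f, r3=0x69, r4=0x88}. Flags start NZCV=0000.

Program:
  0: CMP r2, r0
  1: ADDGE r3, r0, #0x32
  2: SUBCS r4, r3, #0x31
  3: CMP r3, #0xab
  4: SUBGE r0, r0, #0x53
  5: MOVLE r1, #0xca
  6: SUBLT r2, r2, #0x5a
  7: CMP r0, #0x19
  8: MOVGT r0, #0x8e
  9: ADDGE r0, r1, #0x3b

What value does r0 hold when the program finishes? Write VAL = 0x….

VAL = 0xc7

[0] flags=1010 → (cmp)
[1] flags=1010 GE?F → skip
[2] flags=1010 CS?T → r4=0x38
[3] flags=1001 → (cmp)
[4] flags=1001 GE?T → r0=0xc7
[5] flags=1001 LE?F → skip
[6] flags=1001 LT?F → skip
[7] flags=1010 → (cmp)
[8] flags=1010 GT?F → skip
[9] flags=1010 GE?F → skip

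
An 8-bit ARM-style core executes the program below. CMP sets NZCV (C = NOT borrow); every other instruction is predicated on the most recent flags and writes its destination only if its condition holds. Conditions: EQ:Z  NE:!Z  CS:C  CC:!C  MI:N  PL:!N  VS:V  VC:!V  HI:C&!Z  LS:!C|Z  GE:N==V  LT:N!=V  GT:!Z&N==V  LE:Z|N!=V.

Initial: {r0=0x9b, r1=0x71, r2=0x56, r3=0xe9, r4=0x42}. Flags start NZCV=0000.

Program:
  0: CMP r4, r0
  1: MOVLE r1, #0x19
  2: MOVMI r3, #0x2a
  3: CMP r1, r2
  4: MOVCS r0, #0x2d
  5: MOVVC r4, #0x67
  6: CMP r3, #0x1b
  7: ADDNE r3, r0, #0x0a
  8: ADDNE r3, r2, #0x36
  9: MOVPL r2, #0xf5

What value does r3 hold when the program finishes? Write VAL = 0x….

[0] flags=1001 → (cmp)
[1] flags=1001 LE?F → skip
[2] flags=1001 MI?T → r3=0x2a
[3] flags=0010 → (cmp)
[4] flags=0010 CS?T → r0=0x2d
[5] flags=0010 VC?T → r4=0x67
[6] flags=0010 → (cmp)
[7] flags=0010 NE?T → r3=0x37
[8] flags=0010 NE?T → r3=0x8c
[9] flags=0010 PL?T → r2=0xf5

VAL = 0x8c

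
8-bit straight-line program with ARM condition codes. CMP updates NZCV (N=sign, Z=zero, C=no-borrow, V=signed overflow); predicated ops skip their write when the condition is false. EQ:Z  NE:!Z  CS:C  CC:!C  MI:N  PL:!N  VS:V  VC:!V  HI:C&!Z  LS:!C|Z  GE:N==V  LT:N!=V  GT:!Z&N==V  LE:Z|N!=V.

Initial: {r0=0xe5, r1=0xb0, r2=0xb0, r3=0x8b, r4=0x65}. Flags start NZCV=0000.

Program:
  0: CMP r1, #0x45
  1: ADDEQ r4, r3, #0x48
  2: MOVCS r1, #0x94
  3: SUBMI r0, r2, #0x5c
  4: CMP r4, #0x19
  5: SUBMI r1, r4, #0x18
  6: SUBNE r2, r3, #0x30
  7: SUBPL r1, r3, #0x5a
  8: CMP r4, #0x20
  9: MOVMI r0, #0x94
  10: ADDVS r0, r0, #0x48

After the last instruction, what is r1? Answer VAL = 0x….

[0] flags=0011 → (cmp)
[1] flags=0011 EQ?F → skip
[2] flags=0011 CS?T → r1=0x94
[3] flags=0011 MI?F → skip
[4] flags=0010 → (cmp)
[5] flags=0010 MI?F → skip
[6] flags=0010 NE?T → r2=0x5b
[7] flags=0010 PL?T → r1=0x31
[8] flags=0010 → (cmp)
[9] flags=0010 MI?F → skip
[10] flags=0010 VS?F → skip

VAL = 0x31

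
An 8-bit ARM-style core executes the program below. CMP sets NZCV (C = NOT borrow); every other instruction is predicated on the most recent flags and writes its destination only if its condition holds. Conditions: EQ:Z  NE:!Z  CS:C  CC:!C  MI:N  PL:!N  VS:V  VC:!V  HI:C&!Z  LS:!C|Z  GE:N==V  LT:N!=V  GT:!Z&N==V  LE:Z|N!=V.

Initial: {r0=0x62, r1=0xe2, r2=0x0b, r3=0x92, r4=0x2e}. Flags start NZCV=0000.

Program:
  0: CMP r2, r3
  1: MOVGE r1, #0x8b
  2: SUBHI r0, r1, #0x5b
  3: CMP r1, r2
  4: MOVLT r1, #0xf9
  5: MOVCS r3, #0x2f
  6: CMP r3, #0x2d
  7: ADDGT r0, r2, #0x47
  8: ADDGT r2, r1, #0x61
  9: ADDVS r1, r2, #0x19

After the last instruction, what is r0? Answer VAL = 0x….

VAL = 0x52

0: ✓ CMP  NZCV=0000
1: ✓ MOVGE  r1←0x8b
2: · SUBHI
3: ✓ CMP  NZCV=1010
4: ✓ MOVLT  r1←0xf9
5: ✓ MOVCS  r3←0x2f
6: ✓ CMP  NZCV=0010
7: ✓ ADDGT  r0←0x52
8: ✓ ADDGT  r2←0x5a
9: · ADDVS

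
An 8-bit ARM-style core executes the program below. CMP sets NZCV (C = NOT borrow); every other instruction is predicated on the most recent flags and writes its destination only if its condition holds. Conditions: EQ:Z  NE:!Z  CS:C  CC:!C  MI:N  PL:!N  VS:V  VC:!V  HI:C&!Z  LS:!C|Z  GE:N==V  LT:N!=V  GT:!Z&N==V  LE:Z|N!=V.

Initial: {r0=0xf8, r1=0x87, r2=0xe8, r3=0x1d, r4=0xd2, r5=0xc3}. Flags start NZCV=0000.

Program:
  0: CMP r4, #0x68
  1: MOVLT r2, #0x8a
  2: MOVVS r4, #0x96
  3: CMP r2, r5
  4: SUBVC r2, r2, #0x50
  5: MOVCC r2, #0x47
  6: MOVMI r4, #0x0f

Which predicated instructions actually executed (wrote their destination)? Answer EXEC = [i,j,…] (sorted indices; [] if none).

EXEC = [1,2,4,5,6]

0: ✓ CMP  NZCV=0011
1: ✓ MOVLT  r2←0x8a
2: ✓ MOVVS  r4←0x96
3: ✓ CMP  NZCV=1000
4: ✓ SUBVC  r2←0x3a
5: ✓ MOVCC  r2←0x47
6: ✓ MOVMI  r4←0x0f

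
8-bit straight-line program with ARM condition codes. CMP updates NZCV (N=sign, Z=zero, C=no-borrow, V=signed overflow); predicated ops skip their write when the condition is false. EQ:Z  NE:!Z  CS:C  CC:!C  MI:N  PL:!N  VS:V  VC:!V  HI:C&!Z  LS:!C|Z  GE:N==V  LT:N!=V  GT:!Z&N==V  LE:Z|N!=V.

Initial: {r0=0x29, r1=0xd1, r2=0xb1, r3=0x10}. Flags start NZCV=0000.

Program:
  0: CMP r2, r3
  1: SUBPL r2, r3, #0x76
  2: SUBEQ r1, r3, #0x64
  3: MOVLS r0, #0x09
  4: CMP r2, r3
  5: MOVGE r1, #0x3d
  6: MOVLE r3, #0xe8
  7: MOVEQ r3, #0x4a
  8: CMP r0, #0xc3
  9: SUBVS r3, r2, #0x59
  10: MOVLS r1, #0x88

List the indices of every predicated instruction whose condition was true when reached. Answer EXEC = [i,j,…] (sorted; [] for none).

0: ✓ CMP  NZCV=1010
1: · SUBPL
2: · SUBEQ
3: · MOVLS
4: ✓ CMP  NZCV=1010
5: · MOVGE
6: ✓ MOVLE  r3←0xe8
7: · MOVEQ
8: ✓ CMP  NZCV=0000
9: · SUBVS
10: ✓ MOVLS  r1←0x88

EXEC = [6,10]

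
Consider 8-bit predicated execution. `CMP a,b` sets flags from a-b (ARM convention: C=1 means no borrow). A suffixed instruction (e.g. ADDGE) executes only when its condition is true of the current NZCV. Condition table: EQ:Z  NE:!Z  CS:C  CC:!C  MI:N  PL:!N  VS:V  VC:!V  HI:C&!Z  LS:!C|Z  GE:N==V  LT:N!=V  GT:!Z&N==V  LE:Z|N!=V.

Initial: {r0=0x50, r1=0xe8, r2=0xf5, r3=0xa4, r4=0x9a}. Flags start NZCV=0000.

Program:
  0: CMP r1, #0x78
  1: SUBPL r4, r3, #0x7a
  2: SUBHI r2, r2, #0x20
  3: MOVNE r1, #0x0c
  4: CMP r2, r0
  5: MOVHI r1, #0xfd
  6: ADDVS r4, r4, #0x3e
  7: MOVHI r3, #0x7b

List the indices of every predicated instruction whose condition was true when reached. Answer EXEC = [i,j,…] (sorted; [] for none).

[0] flags=0011 → (cmp)
[1] flags=0011 PL?T → r4=0x2a
[2] flags=0011 HI?T → r2=0xd5
[3] flags=0011 NE?T → r1=0x0c
[4] flags=1010 → (cmp)
[5] flags=1010 HI?T → r1=0xfd
[6] flags=1010 VS?F → skip
[7] flags=1010 HI?T → r3=0x7b

EXEC = [1,2,3,5,7]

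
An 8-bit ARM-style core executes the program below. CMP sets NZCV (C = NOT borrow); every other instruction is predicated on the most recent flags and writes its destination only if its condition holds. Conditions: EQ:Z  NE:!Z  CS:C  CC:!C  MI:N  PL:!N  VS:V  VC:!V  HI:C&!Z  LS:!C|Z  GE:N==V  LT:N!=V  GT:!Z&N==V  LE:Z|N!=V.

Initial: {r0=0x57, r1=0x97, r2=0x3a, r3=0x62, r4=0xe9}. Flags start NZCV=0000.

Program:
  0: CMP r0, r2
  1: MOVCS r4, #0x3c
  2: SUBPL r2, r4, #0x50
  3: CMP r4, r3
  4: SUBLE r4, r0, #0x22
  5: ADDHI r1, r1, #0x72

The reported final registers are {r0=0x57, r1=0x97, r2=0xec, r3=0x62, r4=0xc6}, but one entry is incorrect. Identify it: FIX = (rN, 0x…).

0: ✓ CMP  NZCV=0010
1: ✓ MOVCS  r4←0x3c
2: ✓ SUBPL  r2←0xec
3: ✓ CMP  NZCV=1000
4: ✓ SUBLE  r4←0x35
5: · ADDHI

FIX = (r4, 0x35)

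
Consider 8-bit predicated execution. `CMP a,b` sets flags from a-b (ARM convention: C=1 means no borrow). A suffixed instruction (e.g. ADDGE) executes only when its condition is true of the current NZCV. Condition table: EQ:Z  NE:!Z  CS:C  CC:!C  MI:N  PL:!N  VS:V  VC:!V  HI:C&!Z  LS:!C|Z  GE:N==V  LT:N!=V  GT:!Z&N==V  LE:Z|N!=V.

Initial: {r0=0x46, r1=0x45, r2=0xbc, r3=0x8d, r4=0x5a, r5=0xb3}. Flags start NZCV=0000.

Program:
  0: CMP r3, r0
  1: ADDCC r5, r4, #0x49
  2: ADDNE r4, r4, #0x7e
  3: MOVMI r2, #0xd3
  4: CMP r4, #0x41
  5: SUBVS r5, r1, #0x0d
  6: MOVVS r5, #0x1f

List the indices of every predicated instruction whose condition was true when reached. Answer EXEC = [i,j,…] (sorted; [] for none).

0: ✓ CMP  NZCV=0011
1: · ADDCC
2: ✓ ADDNE  r4←0xd8
3: · MOVMI
4: ✓ CMP  NZCV=1010
5: · SUBVS
6: · MOVVS

EXEC = [2]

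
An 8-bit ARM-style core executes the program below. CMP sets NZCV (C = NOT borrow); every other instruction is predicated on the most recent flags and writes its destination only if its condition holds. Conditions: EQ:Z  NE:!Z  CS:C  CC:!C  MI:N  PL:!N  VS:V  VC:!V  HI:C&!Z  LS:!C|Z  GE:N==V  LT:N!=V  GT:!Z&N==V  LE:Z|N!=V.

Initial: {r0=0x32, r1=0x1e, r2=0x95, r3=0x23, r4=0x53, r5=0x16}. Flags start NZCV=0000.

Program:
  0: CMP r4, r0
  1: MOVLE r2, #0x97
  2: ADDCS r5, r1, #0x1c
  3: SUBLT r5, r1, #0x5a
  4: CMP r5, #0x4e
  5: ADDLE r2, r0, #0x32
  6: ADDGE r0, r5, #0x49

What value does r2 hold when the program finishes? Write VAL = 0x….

[0] flags=0010 → (cmp)
[1] flags=0010 LE?F → skip
[2] flags=0010 CS?T → r5=0x3a
[3] flags=0010 LT?F → skip
[4] flags=1000 → (cmp)
[5] flags=1000 LE?T → r2=0x64
[6] flags=1000 GE?F → skip

VAL = 0x64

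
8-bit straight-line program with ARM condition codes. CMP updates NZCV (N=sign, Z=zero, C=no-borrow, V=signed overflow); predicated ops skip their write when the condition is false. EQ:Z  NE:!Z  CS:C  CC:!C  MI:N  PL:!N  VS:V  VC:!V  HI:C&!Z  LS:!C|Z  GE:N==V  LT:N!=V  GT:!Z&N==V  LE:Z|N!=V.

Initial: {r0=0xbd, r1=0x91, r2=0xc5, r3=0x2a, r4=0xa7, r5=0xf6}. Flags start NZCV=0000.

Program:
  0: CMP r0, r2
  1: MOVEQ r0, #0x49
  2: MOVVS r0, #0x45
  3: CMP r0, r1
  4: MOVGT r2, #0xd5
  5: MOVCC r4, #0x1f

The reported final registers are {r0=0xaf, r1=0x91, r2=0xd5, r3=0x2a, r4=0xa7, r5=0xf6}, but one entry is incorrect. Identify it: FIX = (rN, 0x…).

[0] flags=1000 → (cmp)
[1] flags=1000 EQ?F → skip
[2] flags=1000 VS?F → skip
[3] flags=0010 → (cmp)
[4] flags=0010 GT?T → r2=0xd5
[5] flags=0010 CC?F → skip

FIX = (r0, 0xbd)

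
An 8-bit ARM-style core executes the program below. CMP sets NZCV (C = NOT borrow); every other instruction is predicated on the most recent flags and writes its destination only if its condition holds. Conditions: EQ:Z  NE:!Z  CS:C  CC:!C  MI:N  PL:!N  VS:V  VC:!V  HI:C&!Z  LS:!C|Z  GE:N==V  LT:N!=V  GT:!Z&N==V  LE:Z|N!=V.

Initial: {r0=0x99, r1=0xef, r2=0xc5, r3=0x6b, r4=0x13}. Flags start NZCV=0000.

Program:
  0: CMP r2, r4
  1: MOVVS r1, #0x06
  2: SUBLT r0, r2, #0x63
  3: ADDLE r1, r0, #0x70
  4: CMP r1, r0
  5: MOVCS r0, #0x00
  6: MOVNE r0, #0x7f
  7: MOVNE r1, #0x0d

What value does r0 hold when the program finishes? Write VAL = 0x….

VAL = 0x7f

[0] flags=1010 → (cmp)
[1] flags=1010 VS?F → skip
[2] flags=1010 LT?T → r0=0x62
[3] flags=1010 LE?T → r1=0xd2
[4] flags=0011 → (cmp)
[5] flags=0011 CS?T → r0=0x00
[6] flags=0011 NE?T → r0=0x7f
[7] flags=0011 NE?T → r1=0x0d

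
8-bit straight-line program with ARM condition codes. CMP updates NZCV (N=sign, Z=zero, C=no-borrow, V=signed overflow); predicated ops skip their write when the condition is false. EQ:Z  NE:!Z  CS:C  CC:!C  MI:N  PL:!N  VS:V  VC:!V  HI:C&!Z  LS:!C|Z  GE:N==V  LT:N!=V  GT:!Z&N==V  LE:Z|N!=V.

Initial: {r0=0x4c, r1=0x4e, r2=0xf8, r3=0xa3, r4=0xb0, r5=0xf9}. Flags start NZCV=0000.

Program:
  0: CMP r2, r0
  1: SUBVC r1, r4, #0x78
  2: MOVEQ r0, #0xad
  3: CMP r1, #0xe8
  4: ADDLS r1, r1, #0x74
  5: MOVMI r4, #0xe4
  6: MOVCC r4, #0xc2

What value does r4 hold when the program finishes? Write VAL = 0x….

[0] flags=1010 → (cmp)
[1] flags=1010 VC?T → r1=0x38
[2] flags=1010 EQ?F → skip
[3] flags=0000 → (cmp)
[4] flags=0000 LS?T → r1=0xac
[5] flags=0000 MI?F → skip
[6] flags=0000 CC?T → r4=0xc2

VAL = 0xc2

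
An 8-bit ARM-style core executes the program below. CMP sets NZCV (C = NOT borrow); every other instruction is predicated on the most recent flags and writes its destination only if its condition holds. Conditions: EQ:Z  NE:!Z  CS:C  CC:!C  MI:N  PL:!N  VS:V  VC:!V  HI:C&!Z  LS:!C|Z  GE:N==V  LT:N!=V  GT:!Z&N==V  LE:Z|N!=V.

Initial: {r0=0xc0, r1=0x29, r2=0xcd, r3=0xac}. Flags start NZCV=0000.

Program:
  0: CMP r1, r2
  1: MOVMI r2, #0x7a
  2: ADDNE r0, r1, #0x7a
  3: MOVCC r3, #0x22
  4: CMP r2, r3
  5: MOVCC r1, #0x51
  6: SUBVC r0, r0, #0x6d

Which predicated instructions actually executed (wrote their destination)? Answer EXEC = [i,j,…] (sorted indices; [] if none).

EXEC = [2,3,6]

0: ✓ CMP  NZCV=0000
1: · MOVMI
2: ✓ ADDNE  r0←0xa3
3: ✓ MOVCC  r3←0x22
4: ✓ CMP  NZCV=1010
5: · MOVCC
6: ✓ SUBVC  r0←0x36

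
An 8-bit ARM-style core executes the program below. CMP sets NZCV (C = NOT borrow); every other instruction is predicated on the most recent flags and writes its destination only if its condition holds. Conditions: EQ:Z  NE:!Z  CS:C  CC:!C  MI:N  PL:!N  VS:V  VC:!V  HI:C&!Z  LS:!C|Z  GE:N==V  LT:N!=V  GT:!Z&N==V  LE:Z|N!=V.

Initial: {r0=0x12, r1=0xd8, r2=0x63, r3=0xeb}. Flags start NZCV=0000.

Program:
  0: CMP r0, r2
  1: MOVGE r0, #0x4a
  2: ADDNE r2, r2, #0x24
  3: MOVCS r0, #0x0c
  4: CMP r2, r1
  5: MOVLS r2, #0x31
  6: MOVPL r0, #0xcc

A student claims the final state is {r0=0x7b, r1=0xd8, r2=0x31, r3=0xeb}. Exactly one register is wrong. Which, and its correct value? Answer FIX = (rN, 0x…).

[0] flags=1000 → (cmp)
[1] flags=1000 GE?F → skip
[2] flags=1000 NE?T → r2=0x87
[3] flags=1000 CS?F → skip
[4] flags=1000 → (cmp)
[5] flags=1000 LS?T → r2=0x31
[6] flags=1000 PL?F → skip

FIX = (r0, 0x12)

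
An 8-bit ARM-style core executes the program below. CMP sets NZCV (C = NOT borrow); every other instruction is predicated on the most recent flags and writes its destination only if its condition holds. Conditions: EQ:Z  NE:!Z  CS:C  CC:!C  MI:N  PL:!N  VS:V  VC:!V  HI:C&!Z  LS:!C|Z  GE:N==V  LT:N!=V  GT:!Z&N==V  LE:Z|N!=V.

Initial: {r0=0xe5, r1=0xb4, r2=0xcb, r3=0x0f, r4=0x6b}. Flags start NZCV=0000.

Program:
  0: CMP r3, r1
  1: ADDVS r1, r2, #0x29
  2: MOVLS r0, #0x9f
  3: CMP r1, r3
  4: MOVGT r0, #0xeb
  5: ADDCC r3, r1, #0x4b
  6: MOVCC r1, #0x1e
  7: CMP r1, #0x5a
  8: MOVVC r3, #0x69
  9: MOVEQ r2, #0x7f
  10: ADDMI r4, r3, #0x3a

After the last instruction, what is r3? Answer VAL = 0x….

VAL = 0x0f

0: ✓ CMP  NZCV=0000
1: · ADDVS
2: ✓ MOVLS  r0←0x9f
3: ✓ CMP  NZCV=1010
4: · MOVGT
5: · ADDCC
6: · MOVCC
7: ✓ CMP  NZCV=0011
8: · MOVVC
9: · MOVEQ
10: · ADDMI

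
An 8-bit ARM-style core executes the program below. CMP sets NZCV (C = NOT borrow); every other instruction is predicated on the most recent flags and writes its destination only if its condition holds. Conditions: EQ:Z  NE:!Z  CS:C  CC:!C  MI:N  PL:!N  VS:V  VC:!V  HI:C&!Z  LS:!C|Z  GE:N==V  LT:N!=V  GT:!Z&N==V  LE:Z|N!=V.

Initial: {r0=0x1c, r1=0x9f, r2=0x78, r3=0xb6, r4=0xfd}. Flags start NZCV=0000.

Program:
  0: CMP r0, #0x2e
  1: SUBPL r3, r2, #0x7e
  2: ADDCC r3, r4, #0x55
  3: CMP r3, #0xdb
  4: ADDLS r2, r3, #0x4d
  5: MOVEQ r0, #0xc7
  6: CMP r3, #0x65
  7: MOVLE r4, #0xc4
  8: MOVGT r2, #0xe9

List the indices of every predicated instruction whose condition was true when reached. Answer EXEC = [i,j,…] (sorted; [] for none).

EXEC = [2,4,7]

0: ✓ CMP  NZCV=1000
1: · SUBPL
2: ✓ ADDCC  r3←0x52
3: ✓ CMP  NZCV=0000
4: ✓ ADDLS  r2←0x9f
5: · MOVEQ
6: ✓ CMP  NZCV=1000
7: ✓ MOVLE  r4←0xc4
8: · MOVGT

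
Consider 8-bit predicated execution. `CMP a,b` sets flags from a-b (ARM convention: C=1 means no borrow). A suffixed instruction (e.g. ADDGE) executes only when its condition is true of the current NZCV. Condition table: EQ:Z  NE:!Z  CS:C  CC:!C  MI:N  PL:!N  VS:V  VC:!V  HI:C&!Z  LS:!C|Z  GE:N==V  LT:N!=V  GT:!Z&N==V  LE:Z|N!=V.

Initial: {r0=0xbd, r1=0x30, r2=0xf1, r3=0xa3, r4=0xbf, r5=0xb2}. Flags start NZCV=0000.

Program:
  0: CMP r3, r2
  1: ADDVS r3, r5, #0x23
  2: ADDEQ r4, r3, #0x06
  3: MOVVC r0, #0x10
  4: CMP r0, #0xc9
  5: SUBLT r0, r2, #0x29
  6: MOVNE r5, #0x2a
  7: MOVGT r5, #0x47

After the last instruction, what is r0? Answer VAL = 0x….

[0] flags=1000 → (cmp)
[1] flags=1000 VS?F → skip
[2] flags=1000 EQ?F → skip
[3] flags=1000 VC?T → r0=0x10
[4] flags=0000 → (cmp)
[5] flags=0000 LT?F → skip
[6] flags=0000 NE?T → r5=0x2a
[7] flags=0000 GT?T → r5=0x47

VAL = 0x10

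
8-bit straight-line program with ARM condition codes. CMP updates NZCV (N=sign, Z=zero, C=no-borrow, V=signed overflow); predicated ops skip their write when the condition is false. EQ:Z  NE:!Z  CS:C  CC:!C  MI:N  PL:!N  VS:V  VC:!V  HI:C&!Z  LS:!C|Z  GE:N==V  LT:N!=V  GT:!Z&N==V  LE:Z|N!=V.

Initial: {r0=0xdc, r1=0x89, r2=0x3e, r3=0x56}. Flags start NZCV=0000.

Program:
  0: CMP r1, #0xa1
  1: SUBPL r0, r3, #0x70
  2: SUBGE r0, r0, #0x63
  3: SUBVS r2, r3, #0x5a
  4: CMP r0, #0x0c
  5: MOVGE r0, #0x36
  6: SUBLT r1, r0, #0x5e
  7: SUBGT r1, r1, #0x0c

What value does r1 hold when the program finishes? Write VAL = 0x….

VAL = 0x7e

0: ✓ CMP  NZCV=1000
1: · SUBPL
2: · SUBGE
3: · SUBVS
4: ✓ CMP  NZCV=1010
5: · MOVGE
6: ✓ SUBLT  r1←0x7e
7: · SUBGT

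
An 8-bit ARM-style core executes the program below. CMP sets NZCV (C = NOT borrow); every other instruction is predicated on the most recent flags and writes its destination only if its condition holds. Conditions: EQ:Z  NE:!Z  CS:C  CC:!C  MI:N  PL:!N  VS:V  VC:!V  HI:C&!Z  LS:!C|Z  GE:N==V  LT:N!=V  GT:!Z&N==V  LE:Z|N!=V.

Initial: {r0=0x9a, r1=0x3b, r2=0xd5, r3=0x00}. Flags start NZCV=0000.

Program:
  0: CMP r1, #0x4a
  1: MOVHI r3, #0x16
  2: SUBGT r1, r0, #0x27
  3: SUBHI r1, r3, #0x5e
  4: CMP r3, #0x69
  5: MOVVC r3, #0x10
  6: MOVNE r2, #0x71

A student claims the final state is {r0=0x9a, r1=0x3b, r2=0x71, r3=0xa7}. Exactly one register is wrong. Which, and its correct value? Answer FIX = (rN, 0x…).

0: ✓ CMP  NZCV=1000
1: · MOVHI
2: · SUBGT
3: · SUBHI
4: ✓ CMP  NZCV=1000
5: ✓ MOVVC  r3←0x10
6: ✓ MOVNE  r2←0x71

FIX = (r3, 0x10)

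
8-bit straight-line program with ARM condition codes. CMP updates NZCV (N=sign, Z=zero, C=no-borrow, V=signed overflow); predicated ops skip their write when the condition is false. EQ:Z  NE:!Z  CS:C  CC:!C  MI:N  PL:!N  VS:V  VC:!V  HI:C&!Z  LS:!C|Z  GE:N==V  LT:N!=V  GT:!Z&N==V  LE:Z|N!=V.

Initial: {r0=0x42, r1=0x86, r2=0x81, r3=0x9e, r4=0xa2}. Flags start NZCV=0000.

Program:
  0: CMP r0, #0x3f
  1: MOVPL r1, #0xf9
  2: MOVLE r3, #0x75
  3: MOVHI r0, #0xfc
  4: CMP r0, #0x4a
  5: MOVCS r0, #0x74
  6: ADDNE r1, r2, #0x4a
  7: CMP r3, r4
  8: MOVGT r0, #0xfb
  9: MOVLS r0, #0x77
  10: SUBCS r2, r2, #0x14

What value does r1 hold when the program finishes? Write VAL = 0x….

[0] flags=0010 → (cmp)
[1] flags=0010 PL?T → r1=0xf9
[2] flags=0010 LE?F → skip
[3] flags=0010 HI?T → r0=0xfc
[4] flags=1010 → (cmp)
[5] flags=1010 CS?T → r0=0x74
[6] flags=1010 NE?T → r1=0xcb
[7] flags=1000 → (cmp)
[8] flags=1000 GT?F → skip
[9] flags=1000 LS?T → r0=0x77
[10] flags=1000 CS?F → skip

VAL = 0xcb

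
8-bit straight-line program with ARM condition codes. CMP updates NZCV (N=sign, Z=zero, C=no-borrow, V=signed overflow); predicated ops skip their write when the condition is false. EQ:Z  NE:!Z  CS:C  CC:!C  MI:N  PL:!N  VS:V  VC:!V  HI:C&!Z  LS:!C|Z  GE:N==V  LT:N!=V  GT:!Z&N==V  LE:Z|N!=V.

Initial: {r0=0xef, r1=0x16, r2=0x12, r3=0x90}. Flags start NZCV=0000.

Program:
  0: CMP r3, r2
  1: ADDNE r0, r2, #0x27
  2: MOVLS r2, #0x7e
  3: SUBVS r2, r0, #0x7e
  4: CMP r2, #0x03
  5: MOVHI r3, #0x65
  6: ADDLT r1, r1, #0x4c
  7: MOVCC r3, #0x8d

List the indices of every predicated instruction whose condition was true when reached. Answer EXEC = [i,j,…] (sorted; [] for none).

[0] flags=0011 → (cmp)
[1] flags=0011 NE?T → r0=0x39
[2] flags=0011 LS?F → skip
[3] flags=0011 VS?T → r2=0xbb
[4] flags=1010 → (cmp)
[5] flags=1010 HI?T → r3=0x65
[6] flags=1010 LT?T → r1=0x62
[7] flags=1010 CC?F → skip

EXEC = [1,3,5,6]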